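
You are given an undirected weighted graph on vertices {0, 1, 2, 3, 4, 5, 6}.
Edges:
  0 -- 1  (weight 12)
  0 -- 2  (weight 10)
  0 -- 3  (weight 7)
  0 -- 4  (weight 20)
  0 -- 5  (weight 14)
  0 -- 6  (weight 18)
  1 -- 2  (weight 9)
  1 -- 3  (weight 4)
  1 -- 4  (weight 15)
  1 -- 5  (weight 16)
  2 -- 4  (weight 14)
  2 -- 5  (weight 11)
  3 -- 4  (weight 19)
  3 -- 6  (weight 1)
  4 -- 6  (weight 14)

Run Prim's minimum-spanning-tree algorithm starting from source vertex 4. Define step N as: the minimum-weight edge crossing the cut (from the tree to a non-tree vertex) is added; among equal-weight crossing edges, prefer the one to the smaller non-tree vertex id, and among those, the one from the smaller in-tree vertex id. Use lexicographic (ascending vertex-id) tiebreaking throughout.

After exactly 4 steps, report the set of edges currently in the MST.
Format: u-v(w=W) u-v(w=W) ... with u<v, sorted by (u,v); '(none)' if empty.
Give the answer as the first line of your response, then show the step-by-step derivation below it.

1-2(w=9) 1-3(w=4) 2-4(w=14) 3-6(w=1)

step 1: add edge 2-4 (w=14); MST = {2-4(w=14)}
step 2: add edge 1-2 (w=9); MST = {1-2(w=9) 2-4(w=14)}
step 3: add edge 1-3 (w=4); MST = {1-2(w=9) 1-3(w=4) 2-4(w=14)}
step 4: add edge 3-6 (w=1); MST = {1-2(w=9) 1-3(w=4) 2-4(w=14) 3-6(w=1)}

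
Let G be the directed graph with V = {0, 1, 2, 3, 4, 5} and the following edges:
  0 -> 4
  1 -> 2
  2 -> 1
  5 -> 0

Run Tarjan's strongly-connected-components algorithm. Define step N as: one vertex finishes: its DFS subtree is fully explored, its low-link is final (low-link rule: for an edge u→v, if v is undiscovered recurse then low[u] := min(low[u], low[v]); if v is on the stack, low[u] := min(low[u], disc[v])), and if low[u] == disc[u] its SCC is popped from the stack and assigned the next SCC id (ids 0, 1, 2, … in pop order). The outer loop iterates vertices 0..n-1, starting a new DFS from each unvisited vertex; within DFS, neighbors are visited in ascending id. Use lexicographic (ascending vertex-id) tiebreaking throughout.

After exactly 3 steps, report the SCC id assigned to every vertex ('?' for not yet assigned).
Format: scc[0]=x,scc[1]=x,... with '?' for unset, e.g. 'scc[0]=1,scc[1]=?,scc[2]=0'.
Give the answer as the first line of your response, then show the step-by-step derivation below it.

scc[0]=1,scc[1]=?,scc[2]=?,scc[3]=?,scc[4]=0,scc[5]=?

step 1: low=(low[0]=0,low[1]=?,low[2]=?,low[3]=?,low[4]=1,low[5]=?); scc=(scc[0]=?,scc[1]=?,scc[2]=?,scc[3]=?,scc[4]=0,scc[5]=?)
step 2: low=(low[0]=0,low[1]=?,low[2]=?,low[3]=?,low[4]=1,low[5]=?); scc=(scc[0]=1,scc[1]=?,scc[2]=?,scc[3]=?,scc[4]=0,scc[5]=?)
step 3: low=(low[0]=0,low[1]=2,low[2]=2,low[3]=?,low[4]=1,low[5]=?); scc=(scc[0]=1,scc[1]=?,scc[2]=?,scc[3]=?,scc[4]=0,scc[5]=?)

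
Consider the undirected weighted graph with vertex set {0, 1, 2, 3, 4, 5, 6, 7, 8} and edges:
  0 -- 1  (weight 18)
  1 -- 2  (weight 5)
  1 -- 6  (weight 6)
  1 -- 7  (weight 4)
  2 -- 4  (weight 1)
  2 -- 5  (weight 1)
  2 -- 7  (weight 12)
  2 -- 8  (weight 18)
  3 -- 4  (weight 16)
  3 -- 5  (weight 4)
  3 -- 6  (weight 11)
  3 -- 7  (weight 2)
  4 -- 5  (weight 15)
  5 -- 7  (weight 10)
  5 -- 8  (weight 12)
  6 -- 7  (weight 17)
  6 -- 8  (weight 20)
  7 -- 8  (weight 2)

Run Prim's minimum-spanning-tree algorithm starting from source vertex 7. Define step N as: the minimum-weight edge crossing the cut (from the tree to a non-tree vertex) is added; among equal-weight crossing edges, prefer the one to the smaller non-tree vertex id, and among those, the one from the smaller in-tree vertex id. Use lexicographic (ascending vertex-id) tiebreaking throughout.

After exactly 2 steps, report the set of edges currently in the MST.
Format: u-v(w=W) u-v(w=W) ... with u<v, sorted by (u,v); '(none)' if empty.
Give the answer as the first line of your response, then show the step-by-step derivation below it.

3-7(w=2) 7-8(w=2)

step 1: add edge 3-7 (w=2); MST = {3-7(w=2)}
step 2: add edge 7-8 (w=2); MST = {3-7(w=2) 7-8(w=2)}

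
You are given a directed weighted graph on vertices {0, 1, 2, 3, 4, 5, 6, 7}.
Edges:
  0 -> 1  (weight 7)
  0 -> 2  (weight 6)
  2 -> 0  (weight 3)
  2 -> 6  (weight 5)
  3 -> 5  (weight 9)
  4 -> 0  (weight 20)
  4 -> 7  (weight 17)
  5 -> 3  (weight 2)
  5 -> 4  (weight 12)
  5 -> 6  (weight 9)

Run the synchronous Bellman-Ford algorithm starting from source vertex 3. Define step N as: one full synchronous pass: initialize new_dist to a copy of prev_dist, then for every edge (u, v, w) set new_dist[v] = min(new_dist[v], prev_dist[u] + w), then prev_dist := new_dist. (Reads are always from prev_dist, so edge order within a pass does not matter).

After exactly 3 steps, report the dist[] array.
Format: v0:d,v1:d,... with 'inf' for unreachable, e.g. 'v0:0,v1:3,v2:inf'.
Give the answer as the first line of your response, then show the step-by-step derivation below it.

v0:41,v1:inf,v2:inf,v3:0,v4:21,v5:9,v6:18,v7:38

step 1: dist = v0:inf,v1:inf,v2:inf,v3:0,v4:inf,v5:9,v6:inf,v7:inf
step 2: dist = v0:inf,v1:inf,v2:inf,v3:0,v4:21,v5:9,v6:18,v7:inf
step 3: dist = v0:41,v1:inf,v2:inf,v3:0,v4:21,v5:9,v6:18,v7:38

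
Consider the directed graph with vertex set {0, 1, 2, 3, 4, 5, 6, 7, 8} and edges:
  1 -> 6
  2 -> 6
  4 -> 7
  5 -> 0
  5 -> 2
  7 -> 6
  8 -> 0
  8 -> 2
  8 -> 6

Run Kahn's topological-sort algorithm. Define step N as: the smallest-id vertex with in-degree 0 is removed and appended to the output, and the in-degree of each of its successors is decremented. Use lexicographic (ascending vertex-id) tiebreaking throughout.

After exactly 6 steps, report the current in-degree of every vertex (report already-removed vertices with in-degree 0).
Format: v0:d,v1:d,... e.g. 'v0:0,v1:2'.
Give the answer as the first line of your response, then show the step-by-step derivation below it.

v0:0,v1:0,v2:0,v3:0,v4:0,v5:0,v6:1,v7:0,v8:0

step 1: output 1; order=[1]; indeg=(2,0,2,0,0,0,3,1,0)
step 2: output 3; order=[1,3]; indeg=(2,0,2,0,0,0,3,1,0)
step 3: output 4; order=[1,3,4]; indeg=(2,0,2,0,0,0,3,0,0)
step 4: output 5; order=[1,3,4,5]; indeg=(1,0,1,0,0,0,3,0,0)
step 5: output 7; order=[1,3,4,5,7]; indeg=(1,0,1,0,0,0,2,0,0)
step 6: output 8; order=[1,3,4,5,7,8]; indeg=(0,0,0,0,0,0,1,0,0)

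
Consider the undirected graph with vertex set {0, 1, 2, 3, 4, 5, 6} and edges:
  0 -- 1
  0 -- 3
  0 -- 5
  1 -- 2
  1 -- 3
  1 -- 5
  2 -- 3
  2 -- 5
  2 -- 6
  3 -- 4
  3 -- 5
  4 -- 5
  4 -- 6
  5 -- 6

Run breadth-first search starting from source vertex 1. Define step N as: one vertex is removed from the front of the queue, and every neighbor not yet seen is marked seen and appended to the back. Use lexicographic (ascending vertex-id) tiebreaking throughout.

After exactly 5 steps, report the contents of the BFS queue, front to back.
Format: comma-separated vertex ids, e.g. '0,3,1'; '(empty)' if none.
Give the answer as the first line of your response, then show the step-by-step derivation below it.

6,4

step 1: dequeue 1; queue=[0,2,3,5]; order=1
step 2: dequeue 0; queue=[2,3,5]; order=1,0
step 3: dequeue 2; queue=[3,5,6]; order=1,0,2
step 4: dequeue 3; queue=[5,6,4]; order=1,0,2,3
step 5: dequeue 5; queue=[6,4]; order=1,0,2,3,5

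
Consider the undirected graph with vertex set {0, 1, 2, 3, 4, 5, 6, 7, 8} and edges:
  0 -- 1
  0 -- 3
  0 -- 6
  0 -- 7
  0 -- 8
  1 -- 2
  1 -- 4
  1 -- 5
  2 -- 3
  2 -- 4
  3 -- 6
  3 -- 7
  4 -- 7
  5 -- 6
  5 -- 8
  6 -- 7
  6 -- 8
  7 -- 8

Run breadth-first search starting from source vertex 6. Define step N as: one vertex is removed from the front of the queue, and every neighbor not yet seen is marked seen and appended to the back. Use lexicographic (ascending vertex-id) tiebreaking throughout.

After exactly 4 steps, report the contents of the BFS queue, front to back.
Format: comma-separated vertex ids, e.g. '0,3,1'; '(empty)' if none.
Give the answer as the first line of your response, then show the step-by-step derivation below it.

7,8,1,2

step 1: dequeue 6; queue=[0,3,5,7,8]; order=6
step 2: dequeue 0; queue=[3,5,7,8,1]; order=6,0
step 3: dequeue 3; queue=[5,7,8,1,2]; order=6,0,3
step 4: dequeue 5; queue=[7,8,1,2]; order=6,0,3,5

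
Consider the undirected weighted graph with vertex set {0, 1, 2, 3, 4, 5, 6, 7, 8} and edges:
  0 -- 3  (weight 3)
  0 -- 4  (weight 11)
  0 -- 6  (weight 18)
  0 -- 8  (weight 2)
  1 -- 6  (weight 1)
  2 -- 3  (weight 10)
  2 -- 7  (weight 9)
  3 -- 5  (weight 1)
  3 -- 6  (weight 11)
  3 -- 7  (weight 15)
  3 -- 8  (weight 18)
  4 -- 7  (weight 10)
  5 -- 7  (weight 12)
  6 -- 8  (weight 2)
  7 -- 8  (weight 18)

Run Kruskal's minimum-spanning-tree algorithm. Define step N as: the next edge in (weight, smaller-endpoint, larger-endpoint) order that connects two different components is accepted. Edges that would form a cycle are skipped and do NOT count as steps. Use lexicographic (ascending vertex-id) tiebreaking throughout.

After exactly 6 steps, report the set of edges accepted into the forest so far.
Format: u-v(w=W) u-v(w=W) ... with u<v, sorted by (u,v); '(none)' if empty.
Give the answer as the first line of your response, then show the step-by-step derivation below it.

0-3(w=3) 0-8(w=2) 1-6(w=1) 2-7(w=9) 3-5(w=1) 6-8(w=2)

step 1: add edge 1-6 (w=1); MST = {1-6(w=1)}
step 2: add edge 3-5 (w=1); MST = {1-6(w=1) 3-5(w=1)}
step 3: add edge 0-8 (w=2); MST = {0-8(w=2) 1-6(w=1) 3-5(w=1)}
step 4: add edge 6-8 (w=2); MST = {0-8(w=2) 1-6(w=1) 3-5(w=1) 6-8(w=2)}
step 5: add edge 0-3 (w=3); MST = {0-3(w=3) 0-8(w=2) 1-6(w=1) 3-5(w=1) 6-8(w=2)}
step 6: add edge 2-7 (w=9); MST = {0-3(w=3) 0-8(w=2) 1-6(w=1) 2-7(w=9) 3-5(w=1) 6-8(w=2)}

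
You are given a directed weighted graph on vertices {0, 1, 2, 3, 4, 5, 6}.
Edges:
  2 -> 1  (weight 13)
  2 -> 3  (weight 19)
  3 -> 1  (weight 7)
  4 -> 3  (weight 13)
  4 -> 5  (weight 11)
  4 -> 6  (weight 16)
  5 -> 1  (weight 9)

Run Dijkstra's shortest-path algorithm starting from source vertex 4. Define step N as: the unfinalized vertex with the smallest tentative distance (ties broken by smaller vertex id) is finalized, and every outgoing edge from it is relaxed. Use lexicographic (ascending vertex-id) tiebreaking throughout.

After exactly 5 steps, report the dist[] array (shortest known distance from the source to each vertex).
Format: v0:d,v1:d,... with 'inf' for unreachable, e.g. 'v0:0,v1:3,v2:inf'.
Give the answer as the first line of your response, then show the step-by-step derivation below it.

v0:inf,v1:20,v2:inf,v3:13,v4:0,v5:11,v6:16

step 1: dist = v0:inf,v1:inf,v2:inf,v3:13,v4:0,v5:11,v6:16
step 2: dist = v0:inf,v1:20,v2:inf,v3:13,v4:0,v5:11,v6:16
step 3: dist = v0:inf,v1:20,v2:inf,v3:13,v4:0,v5:11,v6:16
step 4: dist = v0:inf,v1:20,v2:inf,v3:13,v4:0,v5:11,v6:16
step 5: dist = v0:inf,v1:20,v2:inf,v3:13,v4:0,v5:11,v6:16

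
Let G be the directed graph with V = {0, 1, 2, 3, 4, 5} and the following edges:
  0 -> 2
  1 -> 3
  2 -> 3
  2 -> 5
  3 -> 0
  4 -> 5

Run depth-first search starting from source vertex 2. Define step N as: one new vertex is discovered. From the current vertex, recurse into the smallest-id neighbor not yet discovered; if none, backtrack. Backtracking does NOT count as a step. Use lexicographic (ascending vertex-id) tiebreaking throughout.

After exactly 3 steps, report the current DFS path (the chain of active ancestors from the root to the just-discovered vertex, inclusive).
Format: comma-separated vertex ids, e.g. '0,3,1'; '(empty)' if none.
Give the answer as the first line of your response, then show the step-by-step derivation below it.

2,3,0

step 1: discover 2; path=2; order=2
step 2: discover 3; path=2>3; order=2,3
step 3: discover 0; path=2>3>0; order=2,3,0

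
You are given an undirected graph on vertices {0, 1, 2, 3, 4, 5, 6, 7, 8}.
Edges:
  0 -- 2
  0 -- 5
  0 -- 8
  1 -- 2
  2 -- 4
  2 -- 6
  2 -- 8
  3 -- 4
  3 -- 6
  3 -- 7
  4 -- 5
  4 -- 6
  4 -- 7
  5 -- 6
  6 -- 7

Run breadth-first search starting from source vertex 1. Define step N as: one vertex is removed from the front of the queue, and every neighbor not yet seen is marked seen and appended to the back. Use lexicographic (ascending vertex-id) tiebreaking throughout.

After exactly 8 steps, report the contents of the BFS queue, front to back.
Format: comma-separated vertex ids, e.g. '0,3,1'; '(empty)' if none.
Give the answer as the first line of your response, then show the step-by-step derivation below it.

7

step 1: dequeue 1; queue=[2]; order=1
step 2: dequeue 2; queue=[0,4,6,8]; order=1,2
step 3: dequeue 0; queue=[4,6,8,5]; order=1,2,0
step 4: dequeue 4; queue=[6,8,5,3,7]; order=1,2,0,4
step 5: dequeue 6; queue=[8,5,3,7]; order=1,2,0,4,6
step 6: dequeue 8; queue=[5,3,7]; order=1,2,0,4,6,8
step 7: dequeue 5; queue=[3,7]; order=1,2,0,4,6,8,5
step 8: dequeue 3; queue=[7]; order=1,2,0,4,6,8,5,3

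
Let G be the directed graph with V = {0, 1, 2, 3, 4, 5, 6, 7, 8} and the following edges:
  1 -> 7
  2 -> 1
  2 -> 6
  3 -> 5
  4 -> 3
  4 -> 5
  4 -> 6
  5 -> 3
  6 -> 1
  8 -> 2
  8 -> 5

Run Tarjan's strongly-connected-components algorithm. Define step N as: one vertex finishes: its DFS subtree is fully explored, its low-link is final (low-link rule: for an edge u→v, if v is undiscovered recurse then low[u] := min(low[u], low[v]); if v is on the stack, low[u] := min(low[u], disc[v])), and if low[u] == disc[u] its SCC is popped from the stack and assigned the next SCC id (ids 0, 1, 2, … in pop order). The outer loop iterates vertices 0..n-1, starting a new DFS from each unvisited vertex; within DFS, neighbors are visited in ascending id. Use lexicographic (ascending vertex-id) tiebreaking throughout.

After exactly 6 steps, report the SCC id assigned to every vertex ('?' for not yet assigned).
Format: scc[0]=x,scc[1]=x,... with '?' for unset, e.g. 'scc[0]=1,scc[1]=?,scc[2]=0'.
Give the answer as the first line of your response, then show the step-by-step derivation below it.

scc[0]=0,scc[1]=2,scc[2]=4,scc[3]=?,scc[4]=?,scc[5]=?,scc[6]=3,scc[7]=1,scc[8]=?

step 1: low=(low[0]=0,low[1]=?,low[2]=?,low[3]=?,low[4]=?,low[5]=?,low[6]=?,low[7]=?,low[8]=?); scc=(scc[0]=0,scc[1]=?,scc[2]=?,scc[3]=?,scc[4]=?,scc[5]=?,scc[6]=?,scc[7]=?,scc[8]=?)
step 2: low=(low[0]=0,low[1]=1,low[2]=?,low[3]=?,low[4]=?,low[5]=?,low[6]=?,low[7]=2,low[8]=?); scc=(scc[0]=0,scc[1]=?,scc[2]=?,scc[3]=?,scc[4]=?,scc[5]=?,scc[6]=?,scc[7]=1,scc[8]=?)
step 3: low=(low[0]=0,low[1]=1,low[2]=?,low[3]=?,low[4]=?,low[5]=?,low[6]=?,low[7]=2,low[8]=?); scc=(scc[0]=0,scc[1]=2,scc[2]=?,scc[3]=?,scc[4]=?,scc[5]=?,scc[6]=?,scc[7]=1,scc[8]=?)
step 4: low=(low[0]=0,low[1]=1,low[2]=3,low[3]=?,low[4]=?,low[5]=?,low[6]=4,low[7]=2,low[8]=?); scc=(scc[0]=0,scc[1]=2,scc[2]=?,scc[3]=?,scc[4]=?,scc[5]=?,scc[6]=3,scc[7]=1,scc[8]=?)
step 5: low=(low[0]=0,low[1]=1,low[2]=3,low[3]=?,low[4]=?,low[5]=?,low[6]=4,low[7]=2,low[8]=?); scc=(scc[0]=0,scc[1]=2,scc[2]=4,scc[3]=?,scc[4]=?,scc[5]=?,scc[6]=3,scc[7]=1,scc[8]=?)
step 6: low=(low[0]=0,low[1]=1,low[2]=3,low[3]=5,low[4]=?,low[5]=5,low[6]=4,low[7]=2,low[8]=?); scc=(scc[0]=0,scc[1]=2,scc[2]=4,scc[3]=?,scc[4]=?,scc[5]=?,scc[6]=3,scc[7]=1,scc[8]=?)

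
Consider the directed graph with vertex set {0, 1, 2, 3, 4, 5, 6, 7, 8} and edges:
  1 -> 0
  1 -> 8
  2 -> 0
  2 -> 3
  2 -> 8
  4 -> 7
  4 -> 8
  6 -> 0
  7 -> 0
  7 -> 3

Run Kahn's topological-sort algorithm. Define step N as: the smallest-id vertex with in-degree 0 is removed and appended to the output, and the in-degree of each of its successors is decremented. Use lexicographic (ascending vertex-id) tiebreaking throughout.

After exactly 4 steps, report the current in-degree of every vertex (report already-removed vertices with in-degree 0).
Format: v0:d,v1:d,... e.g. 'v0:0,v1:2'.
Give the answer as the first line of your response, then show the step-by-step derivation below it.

v0:2,v1:0,v2:0,v3:1,v4:0,v5:0,v6:0,v7:0,v8:0

step 1: output 1; order=[1]; indeg=(3,0,0,2,0,0,0,1,2)
step 2: output 2; order=[1,2]; indeg=(2,0,0,1,0,0,0,1,1)
step 3: output 4; order=[1,2,4]; indeg=(2,0,0,1,0,0,0,0,0)
step 4: output 5; order=[1,2,4,5]; indeg=(2,0,0,1,0,0,0,0,0)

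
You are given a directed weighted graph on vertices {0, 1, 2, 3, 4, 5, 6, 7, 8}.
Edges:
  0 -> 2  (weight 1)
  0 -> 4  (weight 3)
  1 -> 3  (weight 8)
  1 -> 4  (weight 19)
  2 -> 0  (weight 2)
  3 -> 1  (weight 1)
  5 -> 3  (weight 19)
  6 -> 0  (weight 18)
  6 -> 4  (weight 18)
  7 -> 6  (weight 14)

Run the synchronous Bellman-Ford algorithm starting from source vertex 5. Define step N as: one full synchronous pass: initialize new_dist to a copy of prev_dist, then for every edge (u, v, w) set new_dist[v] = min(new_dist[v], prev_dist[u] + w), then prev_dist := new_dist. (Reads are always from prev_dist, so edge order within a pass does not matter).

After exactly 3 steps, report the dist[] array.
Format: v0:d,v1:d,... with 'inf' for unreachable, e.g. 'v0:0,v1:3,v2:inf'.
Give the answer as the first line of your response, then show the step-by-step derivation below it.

v0:inf,v1:20,v2:inf,v3:19,v4:39,v5:0,v6:inf,v7:inf,v8:inf

step 1: dist = v0:inf,v1:inf,v2:inf,v3:19,v4:inf,v5:0,v6:inf,v7:inf,v8:inf
step 2: dist = v0:inf,v1:20,v2:inf,v3:19,v4:inf,v5:0,v6:inf,v7:inf,v8:inf
step 3: dist = v0:inf,v1:20,v2:inf,v3:19,v4:39,v5:0,v6:inf,v7:inf,v8:inf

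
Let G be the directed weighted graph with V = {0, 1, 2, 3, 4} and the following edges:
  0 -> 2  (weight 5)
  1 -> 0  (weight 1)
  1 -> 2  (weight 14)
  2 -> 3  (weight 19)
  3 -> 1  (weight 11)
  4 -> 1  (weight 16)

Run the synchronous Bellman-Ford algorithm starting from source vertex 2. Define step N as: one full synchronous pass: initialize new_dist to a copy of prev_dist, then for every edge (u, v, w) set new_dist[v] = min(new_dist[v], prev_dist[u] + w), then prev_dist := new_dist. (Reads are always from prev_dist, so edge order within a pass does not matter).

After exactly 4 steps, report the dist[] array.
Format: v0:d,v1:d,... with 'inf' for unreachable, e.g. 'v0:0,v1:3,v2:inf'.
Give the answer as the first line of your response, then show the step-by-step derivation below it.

v0:31,v1:30,v2:0,v3:19,v4:inf

step 1: dist = v0:inf,v1:inf,v2:0,v3:19,v4:inf
step 2: dist = v0:inf,v1:30,v2:0,v3:19,v4:inf
step 3: dist = v0:31,v1:30,v2:0,v3:19,v4:inf
step 4: dist = v0:31,v1:30,v2:0,v3:19,v4:inf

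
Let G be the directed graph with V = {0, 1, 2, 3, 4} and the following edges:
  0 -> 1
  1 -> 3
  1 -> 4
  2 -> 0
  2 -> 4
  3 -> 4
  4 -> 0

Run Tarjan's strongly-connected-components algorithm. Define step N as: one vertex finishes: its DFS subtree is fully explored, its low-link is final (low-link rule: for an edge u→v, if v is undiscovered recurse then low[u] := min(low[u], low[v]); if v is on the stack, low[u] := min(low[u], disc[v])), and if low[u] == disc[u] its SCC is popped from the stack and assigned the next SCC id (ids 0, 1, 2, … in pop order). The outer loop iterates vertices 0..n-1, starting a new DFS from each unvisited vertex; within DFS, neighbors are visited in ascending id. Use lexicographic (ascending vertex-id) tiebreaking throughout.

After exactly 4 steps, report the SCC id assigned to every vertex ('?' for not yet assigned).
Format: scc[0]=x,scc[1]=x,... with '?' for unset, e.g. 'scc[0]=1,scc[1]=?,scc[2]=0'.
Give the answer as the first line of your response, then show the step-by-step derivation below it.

scc[0]=0,scc[1]=0,scc[2]=?,scc[3]=0,scc[4]=0

step 1: low=(low[0]=0,low[1]=1,low[2]=?,low[3]=2,low[4]=0); scc=(scc[0]=?,scc[1]=?,scc[2]=?,scc[3]=?,scc[4]=?)
step 2: low=(low[0]=0,low[1]=1,low[2]=?,low[3]=0,low[4]=0); scc=(scc[0]=?,scc[1]=?,scc[2]=?,scc[3]=?,scc[4]=?)
step 3: low=(low[0]=0,low[1]=0,low[2]=?,low[3]=0,low[4]=0); scc=(scc[0]=?,scc[1]=?,scc[2]=?,scc[3]=?,scc[4]=?)
step 4: low=(low[0]=0,low[1]=0,low[2]=?,low[3]=0,low[4]=0); scc=(scc[0]=0,scc[1]=0,scc[2]=?,scc[3]=0,scc[4]=0)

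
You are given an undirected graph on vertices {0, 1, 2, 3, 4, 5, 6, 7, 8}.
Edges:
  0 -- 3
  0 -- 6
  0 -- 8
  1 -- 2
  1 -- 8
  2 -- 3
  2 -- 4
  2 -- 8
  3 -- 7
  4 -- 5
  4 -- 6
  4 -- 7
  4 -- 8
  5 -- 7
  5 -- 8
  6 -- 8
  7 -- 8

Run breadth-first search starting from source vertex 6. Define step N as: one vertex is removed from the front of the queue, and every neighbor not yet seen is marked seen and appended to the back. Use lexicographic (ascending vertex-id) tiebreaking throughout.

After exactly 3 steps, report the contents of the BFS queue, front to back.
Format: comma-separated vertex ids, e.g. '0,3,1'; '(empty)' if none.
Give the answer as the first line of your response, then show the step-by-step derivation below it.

8,3,2,5,7

step 1: dequeue 6; queue=[0,4,8]; order=6
step 2: dequeue 0; queue=[4,8,3]; order=6,0
step 3: dequeue 4; queue=[8,3,2,5,7]; order=6,0,4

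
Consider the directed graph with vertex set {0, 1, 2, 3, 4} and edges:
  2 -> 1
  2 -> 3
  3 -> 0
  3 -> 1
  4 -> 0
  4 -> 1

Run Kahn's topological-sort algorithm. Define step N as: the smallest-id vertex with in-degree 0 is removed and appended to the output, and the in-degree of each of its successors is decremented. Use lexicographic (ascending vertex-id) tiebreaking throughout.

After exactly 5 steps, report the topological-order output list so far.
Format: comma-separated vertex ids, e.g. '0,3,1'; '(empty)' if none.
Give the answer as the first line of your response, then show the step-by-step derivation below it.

2,3,4,0,1

step 1: output 2; order=[2]; indeg=(2,2,0,0,0)
step 2: output 3; order=[2,3]; indeg=(1,1,0,0,0)
step 3: output 4; order=[2,3,4]; indeg=(0,0,0,0,0)
step 4: output 0; order=[2,3,4,0]; indeg=(0,0,0,0,0)
step 5: output 1; order=[2,3,4,0,1]; indeg=(0,0,0,0,0)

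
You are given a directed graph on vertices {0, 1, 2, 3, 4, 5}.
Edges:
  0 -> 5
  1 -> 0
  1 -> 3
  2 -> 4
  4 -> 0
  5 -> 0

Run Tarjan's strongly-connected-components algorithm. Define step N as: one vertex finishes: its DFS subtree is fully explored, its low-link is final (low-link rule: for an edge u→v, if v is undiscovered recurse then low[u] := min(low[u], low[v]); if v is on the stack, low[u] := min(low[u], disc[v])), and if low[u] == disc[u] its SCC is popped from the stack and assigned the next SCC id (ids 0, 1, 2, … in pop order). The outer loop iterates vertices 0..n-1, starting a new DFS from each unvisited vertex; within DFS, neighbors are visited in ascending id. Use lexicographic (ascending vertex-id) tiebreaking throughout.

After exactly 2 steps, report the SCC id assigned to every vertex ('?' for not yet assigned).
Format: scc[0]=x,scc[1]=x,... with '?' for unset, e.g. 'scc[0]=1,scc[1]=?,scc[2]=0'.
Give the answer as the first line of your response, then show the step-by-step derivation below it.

scc[0]=0,scc[1]=?,scc[2]=?,scc[3]=?,scc[4]=?,scc[5]=0

step 1: low=(low[0]=0,low[1]=?,low[2]=?,low[3]=?,low[4]=?,low[5]=0); scc=(scc[0]=?,scc[1]=?,scc[2]=?,scc[3]=?,scc[4]=?,scc[5]=?)
step 2: low=(low[0]=0,low[1]=?,low[2]=?,low[3]=?,low[4]=?,low[5]=0); scc=(scc[0]=0,scc[1]=?,scc[2]=?,scc[3]=?,scc[4]=?,scc[5]=0)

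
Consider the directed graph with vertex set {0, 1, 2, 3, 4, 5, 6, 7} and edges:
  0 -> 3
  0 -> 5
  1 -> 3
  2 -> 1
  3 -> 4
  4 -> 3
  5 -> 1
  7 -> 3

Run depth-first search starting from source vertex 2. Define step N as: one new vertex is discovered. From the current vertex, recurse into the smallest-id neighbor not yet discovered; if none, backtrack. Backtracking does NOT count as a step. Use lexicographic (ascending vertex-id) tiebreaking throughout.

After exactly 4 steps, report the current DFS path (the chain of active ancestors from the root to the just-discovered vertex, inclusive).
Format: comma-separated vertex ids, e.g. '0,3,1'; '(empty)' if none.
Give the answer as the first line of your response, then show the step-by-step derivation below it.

2,1,3,4

step 1: discover 2; path=2; order=2
step 2: discover 1; path=2>1; order=2,1
step 3: discover 3; path=2>1>3; order=2,1,3
step 4: discover 4; path=2>1>3>4; order=2,1,3,4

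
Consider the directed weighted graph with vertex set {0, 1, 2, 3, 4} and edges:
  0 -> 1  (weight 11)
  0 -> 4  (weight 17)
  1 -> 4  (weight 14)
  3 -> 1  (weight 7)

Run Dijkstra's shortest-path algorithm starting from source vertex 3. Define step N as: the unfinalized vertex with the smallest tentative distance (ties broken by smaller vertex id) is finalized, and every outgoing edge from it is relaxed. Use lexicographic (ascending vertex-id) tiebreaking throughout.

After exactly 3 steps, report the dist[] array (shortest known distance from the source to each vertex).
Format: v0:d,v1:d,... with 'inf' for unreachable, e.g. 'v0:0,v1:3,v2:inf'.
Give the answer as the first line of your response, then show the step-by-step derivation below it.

v0:inf,v1:7,v2:inf,v3:0,v4:21

step 1: dist = v0:inf,v1:7,v2:inf,v3:0,v4:inf
step 2: dist = v0:inf,v1:7,v2:inf,v3:0,v4:21
step 3: dist = v0:inf,v1:7,v2:inf,v3:0,v4:21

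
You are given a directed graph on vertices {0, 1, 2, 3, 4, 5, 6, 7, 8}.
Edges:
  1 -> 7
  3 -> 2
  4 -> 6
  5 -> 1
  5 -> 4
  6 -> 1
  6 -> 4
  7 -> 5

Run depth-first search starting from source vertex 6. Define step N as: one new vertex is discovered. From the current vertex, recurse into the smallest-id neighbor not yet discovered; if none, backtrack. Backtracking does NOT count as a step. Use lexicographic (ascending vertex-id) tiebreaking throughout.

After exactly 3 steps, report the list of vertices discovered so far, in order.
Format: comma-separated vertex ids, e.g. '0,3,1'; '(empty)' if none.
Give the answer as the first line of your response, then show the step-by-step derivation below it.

6,1,7

step 1: discover 6; path=6; order=6
step 2: discover 1; path=6>1; order=6,1
step 3: discover 7; path=6>1>7; order=6,1,7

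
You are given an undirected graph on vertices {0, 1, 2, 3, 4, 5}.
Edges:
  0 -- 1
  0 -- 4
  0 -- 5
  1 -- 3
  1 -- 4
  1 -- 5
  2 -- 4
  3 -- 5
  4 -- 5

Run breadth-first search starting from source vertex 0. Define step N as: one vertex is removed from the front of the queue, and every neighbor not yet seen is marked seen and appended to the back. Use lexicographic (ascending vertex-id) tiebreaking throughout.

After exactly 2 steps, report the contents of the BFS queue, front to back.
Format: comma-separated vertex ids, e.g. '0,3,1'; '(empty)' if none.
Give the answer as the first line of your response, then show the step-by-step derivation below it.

4,5,3

step 1: dequeue 0; queue=[1,4,5]; order=0
step 2: dequeue 1; queue=[4,5,3]; order=0,1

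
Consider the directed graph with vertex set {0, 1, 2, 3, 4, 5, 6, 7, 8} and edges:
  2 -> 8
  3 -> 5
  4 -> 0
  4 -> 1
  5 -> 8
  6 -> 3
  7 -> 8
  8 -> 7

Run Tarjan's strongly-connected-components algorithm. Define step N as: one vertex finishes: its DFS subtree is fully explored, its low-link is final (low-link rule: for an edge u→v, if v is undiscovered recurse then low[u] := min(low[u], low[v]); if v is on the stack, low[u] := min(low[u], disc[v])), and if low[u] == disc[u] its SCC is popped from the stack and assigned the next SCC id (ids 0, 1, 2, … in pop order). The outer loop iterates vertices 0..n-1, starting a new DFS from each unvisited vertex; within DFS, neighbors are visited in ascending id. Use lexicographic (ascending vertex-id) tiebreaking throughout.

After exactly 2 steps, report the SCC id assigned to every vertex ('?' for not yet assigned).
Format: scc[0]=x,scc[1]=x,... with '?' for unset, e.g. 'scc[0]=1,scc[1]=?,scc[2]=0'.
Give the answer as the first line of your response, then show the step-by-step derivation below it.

scc[0]=0,scc[1]=1,scc[2]=?,scc[3]=?,scc[4]=?,scc[5]=?,scc[6]=?,scc[7]=?,scc[8]=?

step 1: low=(low[0]=0,low[1]=?,low[2]=?,low[3]=?,low[4]=?,low[5]=?,low[6]=?,low[7]=?,low[8]=?); scc=(scc[0]=0,scc[1]=?,scc[2]=?,scc[3]=?,scc[4]=?,scc[5]=?,scc[6]=?,scc[7]=?,scc[8]=?)
step 2: low=(low[0]=0,low[1]=1,low[2]=?,low[3]=?,low[4]=?,low[5]=?,low[6]=?,low[7]=?,low[8]=?); scc=(scc[0]=0,scc[1]=1,scc[2]=?,scc[3]=?,scc[4]=?,scc[5]=?,scc[6]=?,scc[7]=?,scc[8]=?)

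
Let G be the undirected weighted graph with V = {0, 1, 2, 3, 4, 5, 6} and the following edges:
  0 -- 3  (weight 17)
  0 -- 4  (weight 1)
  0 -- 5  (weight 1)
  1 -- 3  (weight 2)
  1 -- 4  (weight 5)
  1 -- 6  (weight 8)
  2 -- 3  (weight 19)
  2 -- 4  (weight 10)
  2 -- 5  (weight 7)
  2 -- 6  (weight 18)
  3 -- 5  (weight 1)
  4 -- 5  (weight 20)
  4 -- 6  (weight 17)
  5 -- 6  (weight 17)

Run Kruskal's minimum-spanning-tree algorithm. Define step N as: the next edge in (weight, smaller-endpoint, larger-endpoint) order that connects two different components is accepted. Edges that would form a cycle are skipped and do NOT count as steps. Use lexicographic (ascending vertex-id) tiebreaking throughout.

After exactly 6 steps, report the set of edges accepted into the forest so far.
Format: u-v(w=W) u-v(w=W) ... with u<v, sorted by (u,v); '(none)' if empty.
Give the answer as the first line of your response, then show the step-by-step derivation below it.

0-4(w=1) 0-5(w=1) 1-3(w=2) 1-6(w=8) 2-5(w=7) 3-5(w=1)

step 1: add edge 0-4 (w=1); MST = {0-4(w=1)}
step 2: add edge 0-5 (w=1); MST = {0-4(w=1) 0-5(w=1)}
step 3: add edge 3-5 (w=1); MST = {0-4(w=1) 0-5(w=1) 3-5(w=1)}
step 4: add edge 1-3 (w=2); MST = {0-4(w=1) 0-5(w=1) 1-3(w=2) 3-5(w=1)}
step 5: add edge 2-5 (w=7); MST = {0-4(w=1) 0-5(w=1) 1-3(w=2) 2-5(w=7) 3-5(w=1)}
step 6: add edge 1-6 (w=8); MST = {0-4(w=1) 0-5(w=1) 1-3(w=2) 1-6(w=8) 2-5(w=7) 3-5(w=1)}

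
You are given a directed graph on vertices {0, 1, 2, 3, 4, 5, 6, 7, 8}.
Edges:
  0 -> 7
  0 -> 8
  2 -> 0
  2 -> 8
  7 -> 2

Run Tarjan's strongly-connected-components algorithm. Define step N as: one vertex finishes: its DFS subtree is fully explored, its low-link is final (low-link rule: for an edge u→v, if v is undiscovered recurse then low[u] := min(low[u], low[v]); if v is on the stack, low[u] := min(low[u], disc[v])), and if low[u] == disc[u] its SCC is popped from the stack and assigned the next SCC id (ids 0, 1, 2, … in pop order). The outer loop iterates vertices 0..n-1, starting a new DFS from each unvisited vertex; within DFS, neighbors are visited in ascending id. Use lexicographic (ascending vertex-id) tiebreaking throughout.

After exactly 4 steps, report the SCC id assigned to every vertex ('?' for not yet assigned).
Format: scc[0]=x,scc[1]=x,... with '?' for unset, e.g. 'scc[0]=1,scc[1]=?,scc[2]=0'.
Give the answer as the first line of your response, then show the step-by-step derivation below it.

scc[0]=1,scc[1]=?,scc[2]=1,scc[3]=?,scc[4]=?,scc[5]=?,scc[6]=?,scc[7]=1,scc[8]=0

step 1: low=(low[0]=0,low[1]=?,low[2]=0,low[3]=?,low[4]=?,low[5]=?,low[6]=?,low[7]=1,low[8]=3); scc=(scc[0]=?,scc[1]=?,scc[2]=?,scc[3]=?,scc[4]=?,scc[5]=?,scc[6]=?,scc[7]=?,scc[8]=0)
step 2: low=(low[0]=0,low[1]=?,low[2]=0,low[3]=?,low[4]=?,low[5]=?,low[6]=?,low[7]=1,low[8]=3); scc=(scc[0]=?,scc[1]=?,scc[2]=?,scc[3]=?,scc[4]=?,scc[5]=?,scc[6]=?,scc[7]=?,scc[8]=0)
step 3: low=(low[0]=0,low[1]=?,low[2]=0,low[3]=?,low[4]=?,low[5]=?,low[6]=?,low[7]=0,low[8]=3); scc=(scc[0]=?,scc[1]=?,scc[2]=?,scc[3]=?,scc[4]=?,scc[5]=?,scc[6]=?,scc[7]=?,scc[8]=0)
step 4: low=(low[0]=0,low[1]=?,low[2]=0,low[3]=?,low[4]=?,low[5]=?,low[6]=?,low[7]=0,low[8]=3); scc=(scc[0]=1,scc[1]=?,scc[2]=1,scc[3]=?,scc[4]=?,scc[5]=?,scc[6]=?,scc[7]=1,scc[8]=0)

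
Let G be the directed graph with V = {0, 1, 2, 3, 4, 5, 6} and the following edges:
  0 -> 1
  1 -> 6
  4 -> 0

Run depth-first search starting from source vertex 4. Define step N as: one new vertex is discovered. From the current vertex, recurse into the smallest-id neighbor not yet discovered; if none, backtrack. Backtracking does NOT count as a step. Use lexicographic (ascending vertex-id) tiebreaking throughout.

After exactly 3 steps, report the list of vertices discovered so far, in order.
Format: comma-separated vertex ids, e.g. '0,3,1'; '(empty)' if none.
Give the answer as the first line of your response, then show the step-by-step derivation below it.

4,0,1

step 1: discover 4; path=4; order=4
step 2: discover 0; path=4>0; order=4,0
step 3: discover 1; path=4>0>1; order=4,0,1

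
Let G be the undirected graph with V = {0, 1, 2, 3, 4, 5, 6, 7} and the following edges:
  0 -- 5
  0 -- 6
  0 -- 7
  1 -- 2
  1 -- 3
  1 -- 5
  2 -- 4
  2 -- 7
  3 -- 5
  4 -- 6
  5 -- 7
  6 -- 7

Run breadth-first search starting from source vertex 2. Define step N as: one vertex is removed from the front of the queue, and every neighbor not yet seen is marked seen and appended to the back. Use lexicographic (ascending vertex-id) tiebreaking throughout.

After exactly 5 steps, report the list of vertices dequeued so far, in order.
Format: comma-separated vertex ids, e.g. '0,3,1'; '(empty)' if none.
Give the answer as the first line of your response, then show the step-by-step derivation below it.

2,1,4,7,3

step 1: dequeue 2; queue=[1,4,7]; order=2
step 2: dequeue 1; queue=[4,7,3,5]; order=2,1
step 3: dequeue 4; queue=[7,3,5,6]; order=2,1,4
step 4: dequeue 7; queue=[3,5,6,0]; order=2,1,4,7
step 5: dequeue 3; queue=[5,6,0]; order=2,1,4,7,3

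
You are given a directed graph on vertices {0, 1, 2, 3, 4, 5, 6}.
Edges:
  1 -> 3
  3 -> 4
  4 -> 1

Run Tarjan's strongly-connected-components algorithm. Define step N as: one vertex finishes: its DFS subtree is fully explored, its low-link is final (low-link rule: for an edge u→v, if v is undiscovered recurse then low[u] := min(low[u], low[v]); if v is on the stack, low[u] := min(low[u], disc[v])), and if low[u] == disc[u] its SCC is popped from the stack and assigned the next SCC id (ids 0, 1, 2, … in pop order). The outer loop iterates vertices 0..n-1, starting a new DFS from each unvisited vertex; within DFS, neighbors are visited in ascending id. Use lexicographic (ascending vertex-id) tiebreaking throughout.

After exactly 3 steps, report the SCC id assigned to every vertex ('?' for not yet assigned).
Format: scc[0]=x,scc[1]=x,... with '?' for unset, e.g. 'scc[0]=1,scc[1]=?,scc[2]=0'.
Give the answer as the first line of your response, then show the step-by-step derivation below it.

scc[0]=0,scc[1]=?,scc[2]=?,scc[3]=?,scc[4]=?,scc[5]=?,scc[6]=?

step 1: low=(low[0]=0,low[1]=?,low[2]=?,low[3]=?,low[4]=?,low[5]=?,low[6]=?); scc=(scc[0]=0,scc[1]=?,scc[2]=?,scc[3]=?,scc[4]=?,scc[5]=?,scc[6]=?)
step 2: low=(low[0]=0,low[1]=1,low[2]=?,low[3]=2,low[4]=1,low[5]=?,low[6]=?); scc=(scc[0]=0,scc[1]=?,scc[2]=?,scc[3]=?,scc[4]=?,scc[5]=?,scc[6]=?)
step 3: low=(low[0]=0,low[1]=1,low[2]=?,low[3]=1,low[4]=1,low[5]=?,low[6]=?); scc=(scc[0]=0,scc[1]=?,scc[2]=?,scc[3]=?,scc[4]=?,scc[5]=?,scc[6]=?)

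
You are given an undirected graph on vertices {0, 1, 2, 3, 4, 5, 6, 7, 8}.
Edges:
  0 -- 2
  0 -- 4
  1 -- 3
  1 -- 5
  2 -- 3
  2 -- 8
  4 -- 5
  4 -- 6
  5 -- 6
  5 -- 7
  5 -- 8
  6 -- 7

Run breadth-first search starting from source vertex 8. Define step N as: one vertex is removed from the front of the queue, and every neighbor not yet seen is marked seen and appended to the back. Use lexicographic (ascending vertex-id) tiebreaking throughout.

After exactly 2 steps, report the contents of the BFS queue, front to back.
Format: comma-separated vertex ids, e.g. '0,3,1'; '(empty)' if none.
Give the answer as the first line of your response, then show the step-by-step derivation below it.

5,0,3

step 1: dequeue 8; queue=[2,5]; order=8
step 2: dequeue 2; queue=[5,0,3]; order=8,2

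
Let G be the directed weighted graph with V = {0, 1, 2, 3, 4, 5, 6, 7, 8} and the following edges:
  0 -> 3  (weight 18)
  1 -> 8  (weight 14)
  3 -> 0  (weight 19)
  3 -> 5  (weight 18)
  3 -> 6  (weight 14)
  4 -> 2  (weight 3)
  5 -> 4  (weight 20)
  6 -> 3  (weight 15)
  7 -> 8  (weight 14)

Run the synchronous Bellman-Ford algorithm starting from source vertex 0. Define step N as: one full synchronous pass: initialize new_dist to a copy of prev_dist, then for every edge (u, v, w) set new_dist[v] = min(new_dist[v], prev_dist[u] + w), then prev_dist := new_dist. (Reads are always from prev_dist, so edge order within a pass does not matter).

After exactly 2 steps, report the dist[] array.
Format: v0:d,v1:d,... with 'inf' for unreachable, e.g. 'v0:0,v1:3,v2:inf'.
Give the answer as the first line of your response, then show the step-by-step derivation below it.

v0:0,v1:inf,v2:inf,v3:18,v4:inf,v5:36,v6:32,v7:inf,v8:inf

step 1: dist = v0:0,v1:inf,v2:inf,v3:18,v4:inf,v5:inf,v6:inf,v7:inf,v8:inf
step 2: dist = v0:0,v1:inf,v2:inf,v3:18,v4:inf,v5:36,v6:32,v7:inf,v8:inf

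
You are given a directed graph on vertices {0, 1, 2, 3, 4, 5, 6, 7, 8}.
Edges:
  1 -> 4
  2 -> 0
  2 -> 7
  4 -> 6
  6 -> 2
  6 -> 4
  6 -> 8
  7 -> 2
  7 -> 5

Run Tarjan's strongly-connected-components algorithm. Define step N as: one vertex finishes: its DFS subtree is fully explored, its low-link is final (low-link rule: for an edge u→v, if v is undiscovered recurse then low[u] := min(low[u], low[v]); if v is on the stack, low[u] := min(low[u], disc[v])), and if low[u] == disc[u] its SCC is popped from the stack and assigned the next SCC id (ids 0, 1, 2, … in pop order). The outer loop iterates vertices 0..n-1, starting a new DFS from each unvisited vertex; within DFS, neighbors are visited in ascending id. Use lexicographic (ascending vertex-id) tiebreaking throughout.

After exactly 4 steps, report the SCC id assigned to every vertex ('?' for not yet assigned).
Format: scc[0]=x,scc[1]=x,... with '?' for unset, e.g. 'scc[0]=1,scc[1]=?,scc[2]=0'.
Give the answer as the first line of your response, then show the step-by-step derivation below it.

scc[0]=0,scc[1]=?,scc[2]=2,scc[3]=?,scc[4]=?,scc[5]=1,scc[6]=?,scc[7]=2,scc[8]=?

step 1: low=(low[0]=0,low[1]=?,low[2]=?,low[3]=?,low[4]=?,low[5]=?,low[6]=?,low[7]=?,low[8]=?); scc=(scc[0]=0,scc[1]=?,scc[2]=?,scc[3]=?,scc[4]=?,scc[5]=?,scc[6]=?,scc[7]=?,scc[8]=?)
step 2: low=(low[0]=0,low[1]=1,low[2]=4,low[3]=?,low[4]=2,low[5]=6,low[6]=3,low[7]=4,low[8]=?); scc=(scc[0]=0,scc[1]=?,scc[2]=?,scc[3]=?,scc[4]=?,scc[5]=1,scc[6]=?,scc[7]=?,scc[8]=?)
step 3: low=(low[0]=0,low[1]=1,low[2]=4,low[3]=?,low[4]=2,low[5]=6,low[6]=3,low[7]=4,low[8]=?); scc=(scc[0]=0,scc[1]=?,scc[2]=?,scc[3]=?,scc[4]=?,scc[5]=1,scc[6]=?,scc[7]=?,scc[8]=?)
step 4: low=(low[0]=0,low[1]=1,low[2]=4,low[3]=?,low[4]=2,low[5]=6,low[6]=3,low[7]=4,low[8]=?); scc=(scc[0]=0,scc[1]=?,scc[2]=2,scc[3]=?,scc[4]=?,scc[5]=1,scc[6]=?,scc[7]=2,scc[8]=?)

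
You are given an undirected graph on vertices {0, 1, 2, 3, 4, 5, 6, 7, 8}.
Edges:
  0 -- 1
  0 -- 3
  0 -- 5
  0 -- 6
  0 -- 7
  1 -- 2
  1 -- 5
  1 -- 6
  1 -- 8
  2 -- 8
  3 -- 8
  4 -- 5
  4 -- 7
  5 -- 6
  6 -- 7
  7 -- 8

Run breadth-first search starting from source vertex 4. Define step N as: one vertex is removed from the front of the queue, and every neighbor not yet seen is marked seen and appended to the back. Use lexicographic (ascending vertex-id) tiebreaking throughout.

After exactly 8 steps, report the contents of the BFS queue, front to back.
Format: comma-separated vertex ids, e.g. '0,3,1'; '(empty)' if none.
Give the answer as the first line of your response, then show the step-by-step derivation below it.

2

step 1: dequeue 4; queue=[5,7]; order=4
step 2: dequeue 5; queue=[7,0,1,6]; order=4,5
step 3: dequeue 7; queue=[0,1,6,8]; order=4,5,7
step 4: dequeue 0; queue=[1,6,8,3]; order=4,5,7,0
step 5: dequeue 1; queue=[6,8,3,2]; order=4,5,7,0,1
step 6: dequeue 6; queue=[8,3,2]; order=4,5,7,0,1,6
step 7: dequeue 8; queue=[3,2]; order=4,5,7,0,1,6,8
step 8: dequeue 3; queue=[2]; order=4,5,7,0,1,6,8,3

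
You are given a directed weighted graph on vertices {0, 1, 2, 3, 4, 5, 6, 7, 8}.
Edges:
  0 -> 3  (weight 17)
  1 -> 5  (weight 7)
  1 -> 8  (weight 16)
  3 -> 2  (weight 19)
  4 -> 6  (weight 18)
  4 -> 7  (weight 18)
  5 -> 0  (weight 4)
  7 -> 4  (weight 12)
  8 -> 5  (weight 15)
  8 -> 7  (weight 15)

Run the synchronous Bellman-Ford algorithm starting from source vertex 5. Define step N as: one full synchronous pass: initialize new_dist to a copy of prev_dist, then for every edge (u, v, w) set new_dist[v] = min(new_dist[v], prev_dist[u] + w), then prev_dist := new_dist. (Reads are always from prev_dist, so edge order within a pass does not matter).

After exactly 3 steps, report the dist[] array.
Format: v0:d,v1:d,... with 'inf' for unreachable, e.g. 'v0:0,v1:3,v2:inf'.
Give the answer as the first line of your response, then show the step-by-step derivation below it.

v0:4,v1:inf,v2:40,v3:21,v4:inf,v5:0,v6:inf,v7:inf,v8:inf

step 1: dist = v0:4,v1:inf,v2:inf,v3:inf,v4:inf,v5:0,v6:inf,v7:inf,v8:inf
step 2: dist = v0:4,v1:inf,v2:inf,v3:21,v4:inf,v5:0,v6:inf,v7:inf,v8:inf
step 3: dist = v0:4,v1:inf,v2:40,v3:21,v4:inf,v5:0,v6:inf,v7:inf,v8:inf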